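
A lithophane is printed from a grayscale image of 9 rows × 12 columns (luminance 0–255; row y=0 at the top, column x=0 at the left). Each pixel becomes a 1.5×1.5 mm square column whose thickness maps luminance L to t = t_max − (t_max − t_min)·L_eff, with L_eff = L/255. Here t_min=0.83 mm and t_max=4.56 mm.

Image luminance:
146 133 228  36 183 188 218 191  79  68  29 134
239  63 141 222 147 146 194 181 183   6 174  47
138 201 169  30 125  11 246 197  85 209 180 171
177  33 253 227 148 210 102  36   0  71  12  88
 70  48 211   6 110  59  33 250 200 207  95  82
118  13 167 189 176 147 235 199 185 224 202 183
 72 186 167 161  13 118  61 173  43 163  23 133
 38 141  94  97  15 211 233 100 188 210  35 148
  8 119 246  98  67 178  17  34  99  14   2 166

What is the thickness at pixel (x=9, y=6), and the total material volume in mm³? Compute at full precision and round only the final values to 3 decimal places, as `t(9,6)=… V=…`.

t(9,6)=2.176 V=654.720

span = t_max - t_min = 4.56 - 0.83 = 3.730
L(9,6) = 163, L_eff = 163/255 = 0.639216
t(9,6) = 4.56 - 3.730·0.639216 = 2.176
Σt over all 9·12 pixels = 1484033/5100 ≈ 290.9868627
V = pitch²·Σt = 1.5²·1484033/5100 = 654.720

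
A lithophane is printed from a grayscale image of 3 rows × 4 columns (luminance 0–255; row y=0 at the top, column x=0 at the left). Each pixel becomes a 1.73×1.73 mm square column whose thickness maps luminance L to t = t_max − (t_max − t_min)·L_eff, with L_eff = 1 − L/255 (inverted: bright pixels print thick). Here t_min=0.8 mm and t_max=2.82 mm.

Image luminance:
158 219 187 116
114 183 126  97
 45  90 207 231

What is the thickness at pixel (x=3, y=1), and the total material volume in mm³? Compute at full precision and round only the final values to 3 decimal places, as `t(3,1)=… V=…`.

span = t_max - t_min = 2.82 - 0.8 = 2.020
L(3,1) = 97, L_eff = 1 - 97/255 = 0.619608 (inverted)
t(3,1) = 2.82 - 2.020·0.619608 = 1.568
Σt over all 3·4 pixels = 100491/4250 ≈ 23.6449412
V = pitch²·Σt = 1.73²·100491/4250 = 70.767

t(3,1)=1.568 V=70.767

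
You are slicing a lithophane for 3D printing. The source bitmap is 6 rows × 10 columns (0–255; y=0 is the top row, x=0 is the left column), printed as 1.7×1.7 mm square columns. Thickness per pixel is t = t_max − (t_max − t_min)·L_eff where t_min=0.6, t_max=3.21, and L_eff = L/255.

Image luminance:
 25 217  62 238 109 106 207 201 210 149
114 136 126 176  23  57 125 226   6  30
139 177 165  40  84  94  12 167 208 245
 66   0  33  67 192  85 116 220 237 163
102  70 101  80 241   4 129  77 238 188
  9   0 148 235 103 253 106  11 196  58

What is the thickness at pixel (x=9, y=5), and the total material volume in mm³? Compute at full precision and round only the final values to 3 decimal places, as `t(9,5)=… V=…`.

span = t_max - t_min = 3.21 - 0.6 = 2.610
L(9,5) = 58, L_eff = 58/255 = 0.227451
t(9,5) = 3.21 - 2.610·0.227451 = 2.616
Σt over all 6·10 pixels = 496563/4250 ≈ 116.8383529
V = pitch²·Σt = 1.7²·496563/4250 = 337.663

t(9,5)=2.616 V=337.663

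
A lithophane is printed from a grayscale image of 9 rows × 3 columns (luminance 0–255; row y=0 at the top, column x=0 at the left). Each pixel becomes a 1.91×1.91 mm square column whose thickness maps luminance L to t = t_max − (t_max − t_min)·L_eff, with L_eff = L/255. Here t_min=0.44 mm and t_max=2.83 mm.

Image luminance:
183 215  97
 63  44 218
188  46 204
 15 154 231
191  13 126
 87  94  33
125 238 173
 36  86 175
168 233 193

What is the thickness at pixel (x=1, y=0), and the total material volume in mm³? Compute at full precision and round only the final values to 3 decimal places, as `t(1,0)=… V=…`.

t(1,0)=0.815 V=154.669

span = t_max - t_min = 2.83 - 0.44 = 2.390
L(1,0) = 215, L_eff = 215/255 = 0.843137
t(1,0) = 2.83 - 2.390·0.843137 = 0.815
Σt over all 9·3 pixels = 270281/6375 ≈ 42.3970196
V = pitch²·Σt = 1.91²·270281/6375 = 154.669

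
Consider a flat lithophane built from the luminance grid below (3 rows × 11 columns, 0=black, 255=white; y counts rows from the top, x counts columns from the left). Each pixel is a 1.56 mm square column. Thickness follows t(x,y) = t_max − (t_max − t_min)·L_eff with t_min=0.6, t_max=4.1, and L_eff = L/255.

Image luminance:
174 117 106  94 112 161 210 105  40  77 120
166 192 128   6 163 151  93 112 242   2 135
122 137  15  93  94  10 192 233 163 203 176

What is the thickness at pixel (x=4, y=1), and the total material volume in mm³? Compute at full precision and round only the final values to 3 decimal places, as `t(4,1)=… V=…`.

t(4,1)=1.863 V=190.847

span = t_max - t_min = 4.1 - 0.6 = 3.500
L(4,1) = 163, L_eff = 163/255 = 0.639216
t(4,1) = 4.1 - 3.500·0.639216 = 1.863
Σt over all 3·11 pixels = 7999/102 ≈ 78.4215686
V = pitch²·Σt = 1.56²·7999/102 = 190.847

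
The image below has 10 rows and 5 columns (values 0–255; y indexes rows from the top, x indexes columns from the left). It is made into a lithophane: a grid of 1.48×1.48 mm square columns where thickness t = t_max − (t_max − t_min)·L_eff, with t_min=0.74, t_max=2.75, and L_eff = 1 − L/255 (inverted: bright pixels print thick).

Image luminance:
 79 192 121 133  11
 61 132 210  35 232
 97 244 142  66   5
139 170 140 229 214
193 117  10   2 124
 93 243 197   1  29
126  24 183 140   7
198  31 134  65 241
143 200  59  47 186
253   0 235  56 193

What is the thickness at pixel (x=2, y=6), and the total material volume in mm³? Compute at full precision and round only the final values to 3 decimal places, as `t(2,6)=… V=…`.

span = t_max - t_min = 2.75 - 0.74 = 2.010
L(2,6) = 183, L_eff = 1 - 183/255 = 0.282353 (inverted)
t(2,6) = 2.75 - 2.010·0.282353 = 2.182
Σt over all 10·5 pixels = 364347/4250 ≈ 85.7287059
V = pitch²·Σt = 1.48²·364347/4250 = 187.780

t(2,6)=2.182 V=187.780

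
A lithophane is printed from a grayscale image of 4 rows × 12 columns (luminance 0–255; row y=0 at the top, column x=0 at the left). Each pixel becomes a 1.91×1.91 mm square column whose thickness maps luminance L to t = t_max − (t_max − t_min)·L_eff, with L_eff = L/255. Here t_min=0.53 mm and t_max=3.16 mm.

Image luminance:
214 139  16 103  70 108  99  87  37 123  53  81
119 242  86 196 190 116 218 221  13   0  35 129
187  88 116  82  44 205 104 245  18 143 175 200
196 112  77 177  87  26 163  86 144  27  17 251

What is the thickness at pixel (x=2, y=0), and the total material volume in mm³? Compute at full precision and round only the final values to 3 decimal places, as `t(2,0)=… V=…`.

span = t_max - t_min = 3.16 - 0.53 = 2.630
L(2,0) = 16, L_eff = 16/255 = 0.062745
t(2,0) = 3.16 - 2.630·0.062745 = 2.995
Σt over all 4·12 pixels = 475589/5100 ≈ 93.2527451
V = pitch²·Σt = 1.91²·475589/5100 = 340.195

t(2,0)=2.995 V=340.195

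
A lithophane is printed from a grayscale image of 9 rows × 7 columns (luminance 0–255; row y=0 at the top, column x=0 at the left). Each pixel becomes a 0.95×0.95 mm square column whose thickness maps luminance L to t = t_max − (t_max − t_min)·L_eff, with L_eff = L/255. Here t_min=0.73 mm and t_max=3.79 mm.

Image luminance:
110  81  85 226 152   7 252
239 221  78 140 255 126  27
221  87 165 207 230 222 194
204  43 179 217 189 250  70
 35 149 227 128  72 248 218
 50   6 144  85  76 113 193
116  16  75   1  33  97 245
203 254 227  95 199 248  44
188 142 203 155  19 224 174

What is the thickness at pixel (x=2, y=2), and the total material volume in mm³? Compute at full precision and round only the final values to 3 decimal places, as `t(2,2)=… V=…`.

t(2,2)=1.810 V=116.081

span = t_max - t_min = 3.79 - 0.73 = 3.060
L(2,2) = 165, L_eff = 165/255 = 0.647059
t(2,2) = 3.79 - 3.060·0.647059 = 1.810
Σt over all 9·7 pixels = 128.622
V = pitch²·Σt = 0.95²·128.622 = 116.081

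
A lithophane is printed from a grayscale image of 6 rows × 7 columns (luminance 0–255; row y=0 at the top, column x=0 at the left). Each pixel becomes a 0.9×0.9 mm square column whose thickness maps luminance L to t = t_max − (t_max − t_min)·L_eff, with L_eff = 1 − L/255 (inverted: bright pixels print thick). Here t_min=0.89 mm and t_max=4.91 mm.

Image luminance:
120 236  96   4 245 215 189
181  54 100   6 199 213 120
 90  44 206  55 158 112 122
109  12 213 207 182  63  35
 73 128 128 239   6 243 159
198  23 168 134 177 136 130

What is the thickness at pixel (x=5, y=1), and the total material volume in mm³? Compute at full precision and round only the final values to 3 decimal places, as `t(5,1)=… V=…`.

t(5,1)=4.248 V=100.867

span = t_max - t_min = 4.91 - 0.89 = 4.020
L(5,1) = 213, L_eff = 1 - 213/255 = 0.164706 (inverted)
t(5,1) = 4.91 - 4.020·0.164706 = 4.248
Σt over all 6·7 pixels = 529241/4250 ≈ 124.5272941
V = pitch²·Σt = 0.9²·529241/4250 = 100.867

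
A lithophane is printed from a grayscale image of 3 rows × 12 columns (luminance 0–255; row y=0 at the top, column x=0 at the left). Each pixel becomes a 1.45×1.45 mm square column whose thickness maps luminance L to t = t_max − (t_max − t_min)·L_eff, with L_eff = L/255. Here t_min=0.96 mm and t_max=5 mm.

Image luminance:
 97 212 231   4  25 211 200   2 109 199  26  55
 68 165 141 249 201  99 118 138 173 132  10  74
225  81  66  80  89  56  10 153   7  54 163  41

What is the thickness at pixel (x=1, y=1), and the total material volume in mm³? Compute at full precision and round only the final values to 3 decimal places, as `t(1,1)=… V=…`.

t(1,1)=2.386 V=246.408

span = t_max - t_min = 5 - 0.96 = 4.040
L(1,1) = 165, L_eff = 165/255 = 0.647059
t(1,1) = 5 - 4.040·0.647059 = 2.386
Σt over all 3·12 pixels = 747136/6375 ≈ 117.1978039
V = pitch²·Σt = 1.45²·747136/6375 = 246.408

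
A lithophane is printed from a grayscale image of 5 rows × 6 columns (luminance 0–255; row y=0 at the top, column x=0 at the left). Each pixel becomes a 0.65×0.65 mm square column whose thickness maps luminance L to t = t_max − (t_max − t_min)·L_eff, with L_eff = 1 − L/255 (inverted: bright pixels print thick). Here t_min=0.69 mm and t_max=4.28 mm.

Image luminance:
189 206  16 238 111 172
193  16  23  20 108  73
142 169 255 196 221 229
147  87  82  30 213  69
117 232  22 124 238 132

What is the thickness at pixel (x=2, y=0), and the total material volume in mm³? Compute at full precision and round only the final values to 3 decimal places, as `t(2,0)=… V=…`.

t(2,0)=0.915 V=32.955

span = t_max - t_min = 4.28 - 0.69 = 3.590
L(2,0) = 16, L_eff = 1 - 16/255 = 0.937255 (inverted)
t(2,0) = 4.28 - 3.590·0.937255 = 0.915
Σt over all 5·6 pixels = 99449/1275 ≈ 77.9992157
V = pitch²·Σt = 0.65²·99449/1275 = 32.955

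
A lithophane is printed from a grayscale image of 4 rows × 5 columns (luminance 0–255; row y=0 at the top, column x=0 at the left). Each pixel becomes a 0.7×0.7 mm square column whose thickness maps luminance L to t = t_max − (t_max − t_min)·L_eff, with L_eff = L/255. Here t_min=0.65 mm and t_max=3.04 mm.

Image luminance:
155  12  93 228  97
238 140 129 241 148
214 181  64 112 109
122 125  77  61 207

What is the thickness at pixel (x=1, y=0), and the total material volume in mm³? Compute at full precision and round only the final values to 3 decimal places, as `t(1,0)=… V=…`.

t(1,0)=2.928 V=17.149

span = t_max - t_min = 3.04 - 0.65 = 2.390
L(1,0) = 12, L_eff = 12/255 = 0.047059
t(1,0) = 3.04 - 2.390·0.047059 = 2.928
Σt over all 4·5 pixels = 892433/25500 ≈ 34.9973725
V = pitch²·Σt = 0.7²·892433/25500 = 17.149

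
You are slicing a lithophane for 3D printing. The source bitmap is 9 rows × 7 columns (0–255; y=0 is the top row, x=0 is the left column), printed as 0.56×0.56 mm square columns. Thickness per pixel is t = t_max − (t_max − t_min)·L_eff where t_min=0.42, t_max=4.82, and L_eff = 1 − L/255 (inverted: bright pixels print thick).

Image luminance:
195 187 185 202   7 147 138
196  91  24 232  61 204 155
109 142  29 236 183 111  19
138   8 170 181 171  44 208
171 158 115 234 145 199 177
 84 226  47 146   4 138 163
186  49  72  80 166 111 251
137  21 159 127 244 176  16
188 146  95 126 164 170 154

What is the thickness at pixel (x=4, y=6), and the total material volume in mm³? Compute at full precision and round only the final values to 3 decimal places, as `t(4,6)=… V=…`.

span = t_max - t_min = 4.82 - 0.42 = 4.400
L(4,6) = 166, L_eff = 1 - 166/255 = 0.349020 (inverted)
t(4,6) = 4.82 - 4.400·0.349020 = 3.284
Σt over all 9·7 pixels = 89333/510 ≈ 175.1627451
V = pitch²·Σt = 0.56²·89333/510 = 54.931

t(4,6)=3.284 V=54.931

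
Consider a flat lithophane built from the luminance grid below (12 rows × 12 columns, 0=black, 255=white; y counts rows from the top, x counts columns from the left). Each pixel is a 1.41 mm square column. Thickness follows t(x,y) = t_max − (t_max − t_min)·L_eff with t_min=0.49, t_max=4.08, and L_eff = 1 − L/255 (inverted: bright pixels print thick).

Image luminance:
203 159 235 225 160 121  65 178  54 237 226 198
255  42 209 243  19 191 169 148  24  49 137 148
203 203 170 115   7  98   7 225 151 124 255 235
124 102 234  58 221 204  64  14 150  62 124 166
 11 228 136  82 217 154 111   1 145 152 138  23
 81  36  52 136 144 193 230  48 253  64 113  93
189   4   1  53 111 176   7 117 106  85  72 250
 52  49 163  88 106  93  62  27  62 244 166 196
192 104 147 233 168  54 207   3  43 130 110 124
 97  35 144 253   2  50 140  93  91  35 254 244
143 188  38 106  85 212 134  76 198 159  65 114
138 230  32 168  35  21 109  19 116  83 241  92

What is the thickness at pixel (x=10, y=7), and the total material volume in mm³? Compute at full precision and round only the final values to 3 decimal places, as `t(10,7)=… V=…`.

t(10,7)=2.827 V=646.495

span = t_max - t_min = 4.08 - 0.49 = 3.590
L(10,7) = 166, L_eff = 1 - 166/255 = 0.349020 (inverted)
t(10,7) = 4.08 - 3.590·0.349020 = 2.827
Σt over all 12·12 pixels = 4146077/12750 ≈ 325.1825098
V = pitch²·Σt = 1.41²·4146077/12750 = 646.495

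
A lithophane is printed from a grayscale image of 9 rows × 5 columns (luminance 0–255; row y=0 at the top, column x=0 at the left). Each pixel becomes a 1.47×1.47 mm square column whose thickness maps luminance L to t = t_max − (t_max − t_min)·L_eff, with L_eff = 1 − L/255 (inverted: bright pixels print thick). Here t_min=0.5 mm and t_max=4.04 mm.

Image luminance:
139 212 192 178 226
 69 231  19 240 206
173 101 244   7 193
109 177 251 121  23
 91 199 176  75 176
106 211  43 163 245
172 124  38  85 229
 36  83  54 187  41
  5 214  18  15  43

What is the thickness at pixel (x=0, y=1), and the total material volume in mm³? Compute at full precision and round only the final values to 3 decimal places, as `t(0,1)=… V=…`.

span = t_max - t_min = 4.04 - 0.5 = 3.540
L(0,1) = 69, L_eff = 1 - 69/255 = 0.729412 (inverted)
t(0,1) = 4.04 - 3.540·0.729412 = 1.458
Σt over all 9·5 pixels = 89217/850 ≈ 104.9611765
V = pitch²·Σt = 1.47²·89217/850 = 226.811

t(0,1)=1.458 V=226.811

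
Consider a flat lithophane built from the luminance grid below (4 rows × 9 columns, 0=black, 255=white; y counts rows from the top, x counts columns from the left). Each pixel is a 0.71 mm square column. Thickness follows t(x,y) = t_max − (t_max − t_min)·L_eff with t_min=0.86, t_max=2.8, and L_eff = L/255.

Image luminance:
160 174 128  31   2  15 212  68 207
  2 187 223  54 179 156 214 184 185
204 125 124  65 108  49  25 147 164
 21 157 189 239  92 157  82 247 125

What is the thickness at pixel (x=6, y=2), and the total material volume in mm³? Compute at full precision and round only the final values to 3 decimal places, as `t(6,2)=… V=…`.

span = t_max - t_min = 2.8 - 0.86 = 1.940
L(6,2) = 25, L_eff = 25/255 = 0.098039
t(6,2) = 2.8 - 1.940·0.098039 = 2.610
Σt over all 4·9 pixels = 276401/4250 ≈ 65.0355294
V = pitch²·Σt = 0.71²·276401/4250 = 32.784

t(6,2)=2.610 V=32.784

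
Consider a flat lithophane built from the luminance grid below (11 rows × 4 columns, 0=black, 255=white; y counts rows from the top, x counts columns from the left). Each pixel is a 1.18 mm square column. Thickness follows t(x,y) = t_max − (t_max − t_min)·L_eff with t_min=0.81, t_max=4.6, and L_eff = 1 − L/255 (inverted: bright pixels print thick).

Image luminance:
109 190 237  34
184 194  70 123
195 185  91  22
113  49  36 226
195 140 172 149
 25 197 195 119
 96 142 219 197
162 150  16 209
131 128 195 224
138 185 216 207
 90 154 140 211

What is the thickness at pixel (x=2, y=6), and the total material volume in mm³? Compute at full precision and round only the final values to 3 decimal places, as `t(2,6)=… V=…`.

t(2,6)=4.065 V=183.314

span = t_max - t_min = 4.6 - 0.81 = 3.790
L(2,6) = 219, L_eff = 1 - 219/255 = 0.141176 (inverted)
t(2,6) = 4.6 - 3.790·0.141176 = 4.065
Σt over all 11·4 pixels = 9874/75 ≈ 131.6533333
V = pitch²·Σt = 1.18²·9874/75 = 183.314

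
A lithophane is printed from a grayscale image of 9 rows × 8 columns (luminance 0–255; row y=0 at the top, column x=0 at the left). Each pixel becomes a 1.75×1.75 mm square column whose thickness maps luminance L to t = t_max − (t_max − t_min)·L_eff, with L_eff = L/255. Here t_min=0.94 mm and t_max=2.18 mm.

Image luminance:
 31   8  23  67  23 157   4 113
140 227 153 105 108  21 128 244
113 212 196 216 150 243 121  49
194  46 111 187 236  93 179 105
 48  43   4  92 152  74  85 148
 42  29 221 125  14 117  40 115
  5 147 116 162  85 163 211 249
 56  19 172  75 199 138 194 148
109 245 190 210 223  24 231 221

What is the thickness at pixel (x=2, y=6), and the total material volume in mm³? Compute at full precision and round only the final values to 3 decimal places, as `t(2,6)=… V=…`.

t(2,6)=1.616 V=347.495

span = t_max - t_min = 2.18 - 0.94 = 1.240
L(2,6) = 116, L_eff = 116/255 = 0.454902
t(2,6) = 2.18 - 1.240·0.454902 = 1.616
Σt over all 9·8 pixels = 723356/6375 ≈ 113.4676078
V = pitch²·Σt = 1.75²·723356/6375 = 347.495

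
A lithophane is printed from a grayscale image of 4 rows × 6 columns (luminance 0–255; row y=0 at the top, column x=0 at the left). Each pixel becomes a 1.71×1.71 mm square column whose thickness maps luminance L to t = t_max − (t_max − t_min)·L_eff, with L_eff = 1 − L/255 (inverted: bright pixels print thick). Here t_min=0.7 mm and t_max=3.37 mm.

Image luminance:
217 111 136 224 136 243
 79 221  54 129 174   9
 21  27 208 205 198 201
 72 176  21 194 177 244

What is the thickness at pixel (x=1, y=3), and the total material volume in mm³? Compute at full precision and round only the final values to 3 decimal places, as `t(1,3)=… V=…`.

span = t_max - t_min = 3.37 - 0.7 = 2.670
L(1,3) = 176, L_eff = 1 - 176/255 = 0.309804 (inverted)
t(1,3) = 3.37 - 2.670·0.309804 = 2.543
Σt over all 4·6 pixels = 452253/8500 ≈ 53.2062353
V = pitch²·Σt = 1.71²·452253/8500 = 155.580

t(1,3)=2.543 V=155.580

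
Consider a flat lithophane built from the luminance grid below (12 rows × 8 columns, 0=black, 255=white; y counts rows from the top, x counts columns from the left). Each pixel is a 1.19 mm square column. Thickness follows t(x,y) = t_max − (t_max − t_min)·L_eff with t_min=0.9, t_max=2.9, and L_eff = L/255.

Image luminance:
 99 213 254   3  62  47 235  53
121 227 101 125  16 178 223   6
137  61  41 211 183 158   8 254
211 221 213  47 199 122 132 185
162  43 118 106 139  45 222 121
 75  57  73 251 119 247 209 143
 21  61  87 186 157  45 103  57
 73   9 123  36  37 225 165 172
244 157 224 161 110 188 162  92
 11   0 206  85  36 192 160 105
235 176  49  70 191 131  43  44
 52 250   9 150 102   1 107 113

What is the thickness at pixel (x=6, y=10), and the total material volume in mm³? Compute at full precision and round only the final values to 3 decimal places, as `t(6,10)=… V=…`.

t(6,10)=2.563 V=262.195

span = t_max - t_min = 2.9 - 0.9 = 2.000
L(6,10) = 43, L_eff = 43/255 = 0.168627
t(6,10) = 2.9 - 2.000·0.168627 = 2.563
Σt over all 12·8 pixels = 15738/85 ≈ 185.1529412
V = pitch²·Σt = 1.19²·15738/85 = 262.195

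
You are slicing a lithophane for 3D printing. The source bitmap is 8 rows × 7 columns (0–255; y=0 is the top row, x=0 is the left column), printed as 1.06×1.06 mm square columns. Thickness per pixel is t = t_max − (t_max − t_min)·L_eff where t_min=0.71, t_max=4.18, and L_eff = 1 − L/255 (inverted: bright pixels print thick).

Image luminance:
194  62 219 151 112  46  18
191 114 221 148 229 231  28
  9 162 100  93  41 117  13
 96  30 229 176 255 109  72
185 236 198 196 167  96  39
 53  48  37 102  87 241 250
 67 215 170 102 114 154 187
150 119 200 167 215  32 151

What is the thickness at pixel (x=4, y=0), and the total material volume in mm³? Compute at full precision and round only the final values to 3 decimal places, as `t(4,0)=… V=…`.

span = t_max - t_min = 4.18 - 0.71 = 3.470
L(4,0) = 112, L_eff = 1 - 112/255 = 0.560784 (inverted)
t(4,0) = 4.18 - 3.470·0.560784 = 2.234
Σt over all 8·7 pixels = 899237/6375 ≈ 141.0567843
V = pitch²·Σt = 1.06²·899237/6375 = 158.491

t(4,0)=2.234 V=158.491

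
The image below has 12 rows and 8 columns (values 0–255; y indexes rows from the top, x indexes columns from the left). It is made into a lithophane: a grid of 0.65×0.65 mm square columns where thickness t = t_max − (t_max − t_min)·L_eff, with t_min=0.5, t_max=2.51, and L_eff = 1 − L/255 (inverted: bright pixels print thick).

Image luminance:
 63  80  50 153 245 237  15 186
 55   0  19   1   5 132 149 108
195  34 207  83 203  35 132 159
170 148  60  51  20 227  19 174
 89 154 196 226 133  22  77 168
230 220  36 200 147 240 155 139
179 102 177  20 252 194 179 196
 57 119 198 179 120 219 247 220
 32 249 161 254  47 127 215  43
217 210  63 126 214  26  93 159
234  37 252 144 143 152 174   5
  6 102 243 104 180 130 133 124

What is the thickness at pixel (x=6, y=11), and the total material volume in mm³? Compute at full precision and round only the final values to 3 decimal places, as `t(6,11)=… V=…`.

span = t_max - t_min = 2.51 - 0.5 = 2.010
L(6,11) = 133, L_eff = 1 - 133/255 = 0.478431 (inverted)
t(6,11) = 2.51 - 2.010·0.478431 = 1.548
Σt over all 12·8 pixels = 318142/2125 ≈ 149.7138824
V = pitch²·Σt = 0.65²·318142/2125 = 63.254

t(6,11)=1.548 V=63.254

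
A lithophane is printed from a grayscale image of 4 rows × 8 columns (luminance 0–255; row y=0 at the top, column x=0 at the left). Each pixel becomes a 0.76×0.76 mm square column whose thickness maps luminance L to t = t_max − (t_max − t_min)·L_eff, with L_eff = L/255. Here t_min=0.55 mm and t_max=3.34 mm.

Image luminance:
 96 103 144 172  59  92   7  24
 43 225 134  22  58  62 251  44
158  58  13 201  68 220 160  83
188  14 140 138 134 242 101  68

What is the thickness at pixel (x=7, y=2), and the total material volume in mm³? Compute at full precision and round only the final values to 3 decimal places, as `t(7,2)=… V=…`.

t(7,2)=2.432 V=39.476

span = t_max - t_min = 3.34 - 0.55 = 2.790
L(7,2) = 83, L_eff = 83/255 = 0.325490
t(7,2) = 3.34 - 2.790·0.325490 = 2.432
Σt over all 4·8 pixels = 290467/4250 ≈ 68.3451765
V = pitch²·Σt = 0.76²·290467/4250 = 39.476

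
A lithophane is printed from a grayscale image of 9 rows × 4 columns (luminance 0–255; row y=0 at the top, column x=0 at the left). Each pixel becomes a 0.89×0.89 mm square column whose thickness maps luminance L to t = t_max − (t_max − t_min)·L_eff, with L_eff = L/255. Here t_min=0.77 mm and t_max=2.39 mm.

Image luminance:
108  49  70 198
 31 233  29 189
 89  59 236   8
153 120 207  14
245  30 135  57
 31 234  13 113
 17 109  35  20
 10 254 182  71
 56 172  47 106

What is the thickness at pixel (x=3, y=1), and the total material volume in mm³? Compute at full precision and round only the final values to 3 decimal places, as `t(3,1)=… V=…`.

t(3,1)=1.189 V=49.382

span = t_max - t_min = 2.39 - 0.77 = 1.620
L(3,1) = 189, L_eff = 189/255 = 0.741176
t(3,1) = 2.39 - 1.620·0.741176 = 1.189
Σt over all 9·4 pixels = 26496/425 ≈ 62.3435294
V = pitch²·Σt = 0.89²·26496/425 = 49.382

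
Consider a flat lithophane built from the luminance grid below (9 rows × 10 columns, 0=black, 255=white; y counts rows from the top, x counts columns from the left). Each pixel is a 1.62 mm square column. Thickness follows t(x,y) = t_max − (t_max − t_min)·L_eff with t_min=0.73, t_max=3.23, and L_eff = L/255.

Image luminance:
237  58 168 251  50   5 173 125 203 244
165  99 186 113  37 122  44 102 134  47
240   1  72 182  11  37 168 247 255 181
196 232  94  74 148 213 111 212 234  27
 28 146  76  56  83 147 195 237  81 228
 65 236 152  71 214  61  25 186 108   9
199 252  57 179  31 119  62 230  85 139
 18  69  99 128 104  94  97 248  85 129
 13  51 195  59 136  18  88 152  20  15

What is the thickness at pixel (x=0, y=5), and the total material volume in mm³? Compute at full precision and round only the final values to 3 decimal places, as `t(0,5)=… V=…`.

span = t_max - t_min = 3.23 - 0.73 = 2.500
L(0,5) = 65, L_eff = 65/255 = 0.254902
t(0,5) = 3.23 - 2.500·0.254902 = 2.593
Σt over all 9·10 pixels = 15482/85 ≈ 182.1411765
V = pitch²·Σt = 1.62²·15482/85 = 478.011

t(0,5)=2.593 V=478.011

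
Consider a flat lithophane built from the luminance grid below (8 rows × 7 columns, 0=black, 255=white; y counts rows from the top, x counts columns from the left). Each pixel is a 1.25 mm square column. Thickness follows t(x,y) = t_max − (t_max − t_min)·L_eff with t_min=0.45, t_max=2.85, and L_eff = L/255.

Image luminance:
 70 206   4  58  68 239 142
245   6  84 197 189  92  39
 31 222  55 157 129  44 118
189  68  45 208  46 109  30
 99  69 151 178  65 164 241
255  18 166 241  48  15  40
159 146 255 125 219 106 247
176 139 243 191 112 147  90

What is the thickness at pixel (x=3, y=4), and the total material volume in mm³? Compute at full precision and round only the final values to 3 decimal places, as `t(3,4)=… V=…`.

t(3,4)=1.175 V=143.566

span = t_max - t_min = 2.85 - 0.45 = 2.400
L(3,4) = 178, L_eff = 178/255 = 0.698039
t(3,4) = 2.85 - 2.400·0.698039 = 1.175
Σt over all 8·7 pixels = 1562/17 ≈ 91.8823529
V = pitch²·Σt = 1.25²·1562/17 = 143.566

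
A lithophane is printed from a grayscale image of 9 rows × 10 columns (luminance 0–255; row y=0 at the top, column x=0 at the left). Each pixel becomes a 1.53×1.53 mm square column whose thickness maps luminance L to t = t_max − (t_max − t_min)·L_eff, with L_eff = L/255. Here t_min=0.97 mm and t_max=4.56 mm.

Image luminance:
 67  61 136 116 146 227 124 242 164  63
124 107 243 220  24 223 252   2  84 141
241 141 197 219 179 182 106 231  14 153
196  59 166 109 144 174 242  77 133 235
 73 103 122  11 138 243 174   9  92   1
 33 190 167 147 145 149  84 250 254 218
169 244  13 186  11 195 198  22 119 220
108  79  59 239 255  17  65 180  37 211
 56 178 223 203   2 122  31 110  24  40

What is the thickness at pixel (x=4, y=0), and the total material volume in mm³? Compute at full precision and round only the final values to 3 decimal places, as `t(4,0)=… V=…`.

span = t_max - t_min = 4.56 - 0.97 = 3.590
L(4,0) = 146, L_eff = 146/255 = 0.572549
t(4,0) = 4.56 - 3.590·0.572549 = 2.505
Σt over all 9·10 pixels = 2030501/8500 ≈ 238.8824706
V = pitch²·Σt = 1.53²·2030501/8500 = 559.200

t(4,0)=2.505 V=559.200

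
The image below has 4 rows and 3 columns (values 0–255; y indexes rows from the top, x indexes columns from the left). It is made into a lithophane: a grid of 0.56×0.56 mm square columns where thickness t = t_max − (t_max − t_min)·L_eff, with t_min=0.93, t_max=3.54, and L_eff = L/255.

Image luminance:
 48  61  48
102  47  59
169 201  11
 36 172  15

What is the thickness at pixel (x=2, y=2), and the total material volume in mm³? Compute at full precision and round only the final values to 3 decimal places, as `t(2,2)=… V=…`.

t(2,2)=3.427 V=10.211

span = t_max - t_min = 3.54 - 0.93 = 2.610
L(2,2) = 11, L_eff = 11/255 = 0.043137
t(2,2) = 3.54 - 2.610·0.043137 = 3.427
Σt over all 4·3 pixels = 32.562
V = pitch²·Σt = 0.56²·32.562 = 10.211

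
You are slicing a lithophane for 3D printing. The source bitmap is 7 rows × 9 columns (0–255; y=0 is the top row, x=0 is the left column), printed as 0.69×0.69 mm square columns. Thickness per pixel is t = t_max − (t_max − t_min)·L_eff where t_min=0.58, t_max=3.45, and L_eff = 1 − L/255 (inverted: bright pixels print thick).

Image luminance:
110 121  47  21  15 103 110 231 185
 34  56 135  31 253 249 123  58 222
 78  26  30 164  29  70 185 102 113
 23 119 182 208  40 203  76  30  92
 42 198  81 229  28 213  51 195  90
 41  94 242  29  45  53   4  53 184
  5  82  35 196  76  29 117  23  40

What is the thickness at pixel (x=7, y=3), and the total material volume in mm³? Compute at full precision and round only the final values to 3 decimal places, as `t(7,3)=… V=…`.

t(7,3)=0.918 V=51.418

span = t_max - t_min = 3.45 - 0.58 = 2.870
L(7,3) = 30, L_eff = 1 - 30/255 = 0.882353 (inverted)
t(7,3) = 3.45 - 2.870·0.882353 = 0.918
Σt over all 7·9 pixels = 2753933/25500 ≈ 107.9973725
V = pitch²·Σt = 0.69²·2753933/25500 = 51.418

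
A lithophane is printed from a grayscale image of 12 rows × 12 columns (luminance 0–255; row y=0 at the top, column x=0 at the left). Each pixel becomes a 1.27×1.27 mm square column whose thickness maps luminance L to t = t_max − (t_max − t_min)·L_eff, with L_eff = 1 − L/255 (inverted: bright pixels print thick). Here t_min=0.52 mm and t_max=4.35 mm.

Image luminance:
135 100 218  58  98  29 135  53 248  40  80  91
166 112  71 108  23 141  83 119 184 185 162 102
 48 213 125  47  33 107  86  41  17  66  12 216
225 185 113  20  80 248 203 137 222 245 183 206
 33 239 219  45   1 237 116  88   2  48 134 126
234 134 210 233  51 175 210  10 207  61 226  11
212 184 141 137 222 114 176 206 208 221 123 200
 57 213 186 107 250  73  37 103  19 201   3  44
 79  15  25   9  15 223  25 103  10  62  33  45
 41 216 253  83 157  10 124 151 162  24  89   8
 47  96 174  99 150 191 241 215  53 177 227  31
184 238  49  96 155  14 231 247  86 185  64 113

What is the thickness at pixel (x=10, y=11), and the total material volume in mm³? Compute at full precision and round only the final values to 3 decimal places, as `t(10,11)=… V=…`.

t(10,11)=1.481 V=547.887

span = t_max - t_min = 4.35 - 0.52 = 3.830
L(10,11) = 64, L_eff = 1 - 64/255 = 0.749020 (inverted)
t(10,11) = 4.35 - 3.830·0.749020 = 1.481
Σt over all 12·12 pixels = 2887371/8500 ≈ 339.6907059
V = pitch²·Σt = 1.27²·2887371/8500 = 547.887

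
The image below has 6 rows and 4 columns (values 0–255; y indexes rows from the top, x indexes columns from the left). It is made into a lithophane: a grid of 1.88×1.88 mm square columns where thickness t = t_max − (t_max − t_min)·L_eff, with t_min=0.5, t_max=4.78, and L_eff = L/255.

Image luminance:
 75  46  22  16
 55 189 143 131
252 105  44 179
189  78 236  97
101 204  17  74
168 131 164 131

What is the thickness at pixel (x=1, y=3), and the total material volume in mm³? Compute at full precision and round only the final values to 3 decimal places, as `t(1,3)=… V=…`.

t(1,3)=3.471 V=236.575

span = t_max - t_min = 4.78 - 0.5 = 4.280
L(1,3) = 78, L_eff = 78/255 = 0.305882
t(1,3) = 4.78 - 4.280·0.305882 = 3.471
Σt over all 6·4 pixels = 142237/2125 ≈ 66.9350588
V = pitch²·Σt = 1.88²·142237/2125 = 236.575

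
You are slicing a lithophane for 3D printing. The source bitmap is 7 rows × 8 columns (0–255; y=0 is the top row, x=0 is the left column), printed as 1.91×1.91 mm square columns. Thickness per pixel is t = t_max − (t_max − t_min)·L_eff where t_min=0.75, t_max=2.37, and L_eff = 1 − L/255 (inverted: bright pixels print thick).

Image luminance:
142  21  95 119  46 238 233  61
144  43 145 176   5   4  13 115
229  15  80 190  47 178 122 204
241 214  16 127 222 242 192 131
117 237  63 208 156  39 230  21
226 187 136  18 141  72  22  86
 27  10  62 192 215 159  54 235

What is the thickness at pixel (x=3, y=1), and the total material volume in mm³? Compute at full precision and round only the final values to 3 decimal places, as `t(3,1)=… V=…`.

span = t_max - t_min = 2.37 - 0.75 = 1.620
L(3,1) = 176, L_eff = 1 - 176/255 = 0.309804 (inverted)
t(3,1) = 2.37 - 1.620·0.309804 = 1.868
Σt over all 7·8 pixels = 366501/4250 ≈ 86.2355294
V = pitch²·Σt = 1.91²·366501/4250 = 314.596

t(3,1)=1.868 V=314.596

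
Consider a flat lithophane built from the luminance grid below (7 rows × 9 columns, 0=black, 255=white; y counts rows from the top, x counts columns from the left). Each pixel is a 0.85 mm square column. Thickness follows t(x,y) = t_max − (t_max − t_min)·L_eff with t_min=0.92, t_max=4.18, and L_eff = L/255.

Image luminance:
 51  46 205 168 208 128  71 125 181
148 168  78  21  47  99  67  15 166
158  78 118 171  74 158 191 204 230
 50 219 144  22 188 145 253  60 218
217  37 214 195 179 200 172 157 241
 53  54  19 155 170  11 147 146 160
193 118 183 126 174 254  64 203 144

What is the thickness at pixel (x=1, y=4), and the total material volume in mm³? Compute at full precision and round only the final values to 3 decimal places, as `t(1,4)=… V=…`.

span = t_max - t_min = 4.18 - 0.92 = 3.260
L(1,4) = 37, L_eff = 37/255 = 0.145098
t(1,4) = 4.18 - 3.260·0.145098 = 3.707
Σt over all 7·9 pixels = 973084/6375 ≈ 152.6406275
V = pitch²·Σt = 0.85²·973084/6375 = 110.283

t(1,4)=3.707 V=110.283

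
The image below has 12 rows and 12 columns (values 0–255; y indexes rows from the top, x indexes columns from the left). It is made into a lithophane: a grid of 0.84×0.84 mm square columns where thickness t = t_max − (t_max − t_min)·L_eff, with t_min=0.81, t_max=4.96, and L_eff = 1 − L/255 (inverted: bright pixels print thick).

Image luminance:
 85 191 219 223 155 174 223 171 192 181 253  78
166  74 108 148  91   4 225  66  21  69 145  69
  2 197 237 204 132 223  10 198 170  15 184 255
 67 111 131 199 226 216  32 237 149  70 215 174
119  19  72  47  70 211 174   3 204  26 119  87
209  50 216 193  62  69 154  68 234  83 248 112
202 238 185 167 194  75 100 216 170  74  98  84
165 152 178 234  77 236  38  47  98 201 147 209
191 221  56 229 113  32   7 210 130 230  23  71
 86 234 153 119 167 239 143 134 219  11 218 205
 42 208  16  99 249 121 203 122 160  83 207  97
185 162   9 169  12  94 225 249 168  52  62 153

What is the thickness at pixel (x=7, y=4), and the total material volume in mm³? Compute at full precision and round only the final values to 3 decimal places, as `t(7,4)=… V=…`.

t(7,4)=0.859 V=312.047

span = t_max - t_min = 4.96 - 0.81 = 4.150
L(7,4) = 3, L_eff = 1 - 3/255 = 0.988235 (inverted)
t(7,4) = 4.96 - 4.150·0.988235 = 0.859
Σt over all 12·12 pixels = 150363/340 ≈ 442.2441176
V = pitch²·Σt = 0.84²·150363/340 = 312.047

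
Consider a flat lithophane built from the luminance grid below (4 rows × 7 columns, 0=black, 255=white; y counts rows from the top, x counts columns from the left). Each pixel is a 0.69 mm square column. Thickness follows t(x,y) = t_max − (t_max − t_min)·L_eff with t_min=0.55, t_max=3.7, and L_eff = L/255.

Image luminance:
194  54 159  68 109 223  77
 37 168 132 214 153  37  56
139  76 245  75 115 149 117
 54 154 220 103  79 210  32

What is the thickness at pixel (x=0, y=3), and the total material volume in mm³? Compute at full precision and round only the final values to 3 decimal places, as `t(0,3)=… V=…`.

span = t_max - t_min = 3.7 - 0.55 = 3.150
L(0,3) = 54, L_eff = 54/255 = 0.211765
t(0,3) = 3.7 - 3.150·0.211765 = 3.033
Σt over all 4·7 pixels = 103691/1700 ≈ 60.9947059
V = pitch²·Σt = 0.69²·103691/1700 = 29.040

t(0,3)=3.033 V=29.040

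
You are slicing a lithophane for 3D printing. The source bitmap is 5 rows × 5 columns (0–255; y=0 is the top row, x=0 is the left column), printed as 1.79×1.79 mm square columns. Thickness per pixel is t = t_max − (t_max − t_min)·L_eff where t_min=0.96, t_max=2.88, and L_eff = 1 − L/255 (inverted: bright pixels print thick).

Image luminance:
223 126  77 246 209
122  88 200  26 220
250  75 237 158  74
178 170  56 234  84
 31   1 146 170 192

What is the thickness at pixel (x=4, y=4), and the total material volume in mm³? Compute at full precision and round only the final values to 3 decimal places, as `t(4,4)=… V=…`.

span = t_max - t_min = 2.88 - 0.96 = 1.920
L(4,4) = 192, L_eff = 1 - 192/255 = 0.247059 (inverted)
t(4,4) = 2.88 - 1.920·0.247059 = 2.406
Σt over all 5·5 pixels = 108488/2125 ≈ 51.0531765
V = pitch²·Σt = 1.79²·108488/2125 = 163.579

t(4,4)=2.406 V=163.579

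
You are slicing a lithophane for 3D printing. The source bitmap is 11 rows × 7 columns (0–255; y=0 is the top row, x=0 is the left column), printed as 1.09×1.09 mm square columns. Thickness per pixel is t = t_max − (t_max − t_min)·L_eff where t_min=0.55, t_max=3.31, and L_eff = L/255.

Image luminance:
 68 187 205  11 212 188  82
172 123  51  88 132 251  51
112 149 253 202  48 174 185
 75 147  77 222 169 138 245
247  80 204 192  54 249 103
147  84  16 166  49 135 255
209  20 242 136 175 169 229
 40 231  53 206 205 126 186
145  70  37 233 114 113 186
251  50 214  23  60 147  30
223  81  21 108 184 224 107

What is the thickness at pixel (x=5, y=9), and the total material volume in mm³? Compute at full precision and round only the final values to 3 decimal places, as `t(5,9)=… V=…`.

t(5,9)=1.719 V=163.338

span = t_max - t_min = 3.31 - 0.55 = 2.760
L(5,9) = 147, L_eff = 147/255 = 0.576471
t(5,9) = 3.31 - 2.760·0.576471 = 1.719
Σt over all 11·7 pixels = 137.478
V = pitch²·Σt = 1.09²·137.478 = 163.338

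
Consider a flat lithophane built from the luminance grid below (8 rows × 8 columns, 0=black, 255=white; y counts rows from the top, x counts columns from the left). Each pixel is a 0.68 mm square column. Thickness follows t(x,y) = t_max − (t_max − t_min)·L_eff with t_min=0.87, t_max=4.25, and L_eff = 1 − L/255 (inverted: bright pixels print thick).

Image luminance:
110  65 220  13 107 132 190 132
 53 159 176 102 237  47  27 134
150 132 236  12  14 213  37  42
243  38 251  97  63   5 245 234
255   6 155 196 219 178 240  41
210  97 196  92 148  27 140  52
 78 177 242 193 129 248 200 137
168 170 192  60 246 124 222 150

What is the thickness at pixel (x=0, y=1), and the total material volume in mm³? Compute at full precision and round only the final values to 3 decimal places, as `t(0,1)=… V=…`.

t(0,1)=1.573 V=80.320

span = t_max - t_min = 4.25 - 0.87 = 3.380
L(0,1) = 53, L_eff = 1 - 53/255 = 0.792157 (inverted)
t(0,1) = 4.25 - 3.380·0.792157 = 1.573
Σt over all 8·8 pixels = 369116/2125 ≈ 173.7016471
V = pitch²·Σt = 0.68²·369116/2125 = 80.320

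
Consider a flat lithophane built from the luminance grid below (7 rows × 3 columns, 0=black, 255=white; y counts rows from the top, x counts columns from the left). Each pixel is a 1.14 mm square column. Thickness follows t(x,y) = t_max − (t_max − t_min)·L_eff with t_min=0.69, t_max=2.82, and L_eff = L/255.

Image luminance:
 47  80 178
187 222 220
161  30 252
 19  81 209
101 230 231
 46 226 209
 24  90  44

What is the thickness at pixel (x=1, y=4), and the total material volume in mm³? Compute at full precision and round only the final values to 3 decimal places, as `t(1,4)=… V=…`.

span = t_max - t_min = 2.82 - 0.69 = 2.130
L(1,4) = 230, L_eff = 230/255 = 0.901961
t(1,4) = 2.82 - 2.130·0.901961 = 0.899
Σt over all 7·3 pixels = 298393/8500 ≈ 35.1050588
V = pitch²·Σt = 1.14²·298393/8500 = 45.623

t(1,4)=0.899 V=45.623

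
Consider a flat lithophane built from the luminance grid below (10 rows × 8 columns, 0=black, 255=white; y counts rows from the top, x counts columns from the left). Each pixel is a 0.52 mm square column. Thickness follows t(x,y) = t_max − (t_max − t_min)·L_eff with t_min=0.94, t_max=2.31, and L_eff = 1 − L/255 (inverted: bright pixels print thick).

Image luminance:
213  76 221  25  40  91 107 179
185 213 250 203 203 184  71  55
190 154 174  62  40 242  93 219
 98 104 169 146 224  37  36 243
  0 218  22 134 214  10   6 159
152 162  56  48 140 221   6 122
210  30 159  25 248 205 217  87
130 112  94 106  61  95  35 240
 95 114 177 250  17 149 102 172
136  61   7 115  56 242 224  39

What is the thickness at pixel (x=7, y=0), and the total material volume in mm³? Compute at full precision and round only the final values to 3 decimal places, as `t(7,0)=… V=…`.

span = t_max - t_min = 2.31 - 0.94 = 1.370
L(7,0) = 179, L_eff = 1 - 179/255 = 0.298039 (inverted)
t(7,0) = 2.31 - 1.370·0.298039 = 1.902
Σt over all 10·8 pixels = 1106233/8500 ≈ 130.1450588
V = pitch²·Σt = 0.52²·1106233/8500 = 35.191

t(7,0)=1.902 V=35.191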